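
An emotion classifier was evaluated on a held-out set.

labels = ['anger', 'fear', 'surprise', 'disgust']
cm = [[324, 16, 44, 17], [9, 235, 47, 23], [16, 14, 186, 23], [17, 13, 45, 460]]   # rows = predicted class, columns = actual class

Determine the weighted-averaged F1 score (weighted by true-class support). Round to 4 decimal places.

0.8047

Per-class F1 score (2·TP/(2·TP+FP+FN)):
  anger: TP=324, FP=16+44+17=77, FN=9+16+17=42 → 648/767 = 0.84485
  fear: TP=235, FP=9+47+23=79, FN=16+14+13=43 → 470/592 = 0.79392
  surprise: TP=186, FP=16+14+23=53, FN=44+47+45=136 → 372/561 = 0.66310
  disgust: TP=460, FP=17+13+45=75, FN=17+23+23=63 → 920/1058 = 0.86957
Weighted-F1 score = Σ (supportᵢ/N)·F1 scoreᵢ with N=1489: (366/1489)·0.84485 + (278/1489)·0.79392 + (322/1489)·0.66310 + (523/1489)·0.86957 = 0.8047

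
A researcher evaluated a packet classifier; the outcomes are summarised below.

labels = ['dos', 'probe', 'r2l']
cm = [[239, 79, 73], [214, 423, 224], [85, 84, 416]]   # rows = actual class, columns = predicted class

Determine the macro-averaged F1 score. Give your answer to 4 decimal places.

0.5801

Per-class F1 score (2·TP/(2·TP+FP+FN)):
  dos: TP=239, FP=214+85=299, FN=79+73=152 → 478/929 = 0.51453
  probe: TP=423, FP=79+84=163, FN=214+224=438 → 846/1447 = 0.58466
  r2l: TP=416, FP=73+224=297, FN=85+84=169 → 832/1298 = 0.64099
Macro-F1 score = mean = (0.51453 + 0.58466 + 0.64099) / 3 = 0.5801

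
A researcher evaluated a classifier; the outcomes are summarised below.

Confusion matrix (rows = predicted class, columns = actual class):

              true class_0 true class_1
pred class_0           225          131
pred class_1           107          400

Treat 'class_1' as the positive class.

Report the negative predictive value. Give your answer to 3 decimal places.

0.632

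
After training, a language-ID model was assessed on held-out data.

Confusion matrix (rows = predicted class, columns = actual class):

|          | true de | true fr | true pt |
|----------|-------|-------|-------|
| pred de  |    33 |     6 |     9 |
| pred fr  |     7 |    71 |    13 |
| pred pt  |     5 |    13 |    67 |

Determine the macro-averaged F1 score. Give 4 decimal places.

0.7548

Per-class F1 score (2·TP/(2·TP+FP+FN)):
  de: TP=33, FP=6+9=15, FN=7+5=12 → 66/93 = 0.70968
  fr: TP=71, FP=7+13=20, FN=6+13=19 → 142/181 = 0.78453
  pt: TP=67, FP=5+13=18, FN=9+13=22 → 134/174 = 0.77011
Macro-F1 score = mean = (0.70968 + 0.78453 + 0.77011) / 3 = 0.7548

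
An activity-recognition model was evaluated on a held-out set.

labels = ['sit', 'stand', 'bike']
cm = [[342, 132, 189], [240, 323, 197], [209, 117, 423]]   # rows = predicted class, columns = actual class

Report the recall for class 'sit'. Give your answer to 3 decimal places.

0.432

One-vs-rest for 'sit': TP = diagonal; FP = other classes predicted 'sit'; FN = 'sit' predicted as other.
recall = TP/(TP+FN).
sit: TP=342, FN=240+209=449 → 342/791 = 0.4324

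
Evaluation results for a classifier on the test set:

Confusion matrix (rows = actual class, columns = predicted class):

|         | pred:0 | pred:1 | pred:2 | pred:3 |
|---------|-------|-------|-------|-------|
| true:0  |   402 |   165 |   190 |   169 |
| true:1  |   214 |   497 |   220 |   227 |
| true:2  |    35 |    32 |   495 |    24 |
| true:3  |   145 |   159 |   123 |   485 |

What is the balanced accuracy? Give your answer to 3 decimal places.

Balanced accuracy = mean of per-class recall.
  0: recall = 402/926 = 0.4341
  1: recall = 497/1158 = 0.4292
  2: recall = 495/586 = 0.8447
  3: recall = 485/912 = 0.5318
Mean = (0.4341 + 0.4292 + 0.8447 + 0.5318) / 4 = 0.560

0.560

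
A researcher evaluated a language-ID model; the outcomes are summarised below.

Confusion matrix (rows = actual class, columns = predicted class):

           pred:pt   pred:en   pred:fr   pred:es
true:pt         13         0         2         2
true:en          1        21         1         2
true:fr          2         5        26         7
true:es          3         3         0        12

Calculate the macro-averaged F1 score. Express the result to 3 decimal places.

0.710

Per-class F1 score (2·TP/(2·TP+FP+FN)):
  pt: TP=13, FP=1+2+3=6, FN=0+2+2=4 → 26/36 = 0.7222
  en: TP=21, FP=0+5+3=8, FN=1+1+2=4 → 42/54 = 0.7778
  fr: TP=26, FP=2+1+0=3, FN=2+5+7=14 → 52/69 = 0.7536
  es: TP=12, FP=2+2+7=11, FN=3+3+0=6 → 24/41 = 0.5854
Macro-F1 score = mean = (0.7222 + 0.7778 + 0.7536 + 0.5854) / 4 = 0.710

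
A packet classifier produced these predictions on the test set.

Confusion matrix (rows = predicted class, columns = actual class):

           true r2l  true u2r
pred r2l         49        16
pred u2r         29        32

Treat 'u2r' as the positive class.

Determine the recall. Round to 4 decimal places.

Recall = TP/(TP+FN) = 32/(32+16) = 32/48 = 0.6667

0.6667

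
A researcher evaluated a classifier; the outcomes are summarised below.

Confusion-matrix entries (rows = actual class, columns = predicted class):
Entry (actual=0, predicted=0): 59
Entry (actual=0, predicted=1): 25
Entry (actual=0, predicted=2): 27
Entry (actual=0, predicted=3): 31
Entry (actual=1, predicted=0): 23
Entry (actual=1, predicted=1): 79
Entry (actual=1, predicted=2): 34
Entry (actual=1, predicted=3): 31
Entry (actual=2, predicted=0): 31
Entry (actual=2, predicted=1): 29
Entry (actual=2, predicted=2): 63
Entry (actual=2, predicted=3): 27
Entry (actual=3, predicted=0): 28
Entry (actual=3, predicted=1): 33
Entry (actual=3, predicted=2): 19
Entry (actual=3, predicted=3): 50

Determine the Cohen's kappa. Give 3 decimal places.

0.233

Observed agreement pₒ = trace/N = 251/589 = 0.4261
Expected agreement pₑ = Σ (rowᵢ·colᵢ)/N² = (142·141 + 167·166 + 150·143 + 130·139)/589² = 0.2515
κ = (pₒ − pₑ)/(1 − pₑ) = (0.4261 − 0.2515)/(1 − 0.2515) = 0.233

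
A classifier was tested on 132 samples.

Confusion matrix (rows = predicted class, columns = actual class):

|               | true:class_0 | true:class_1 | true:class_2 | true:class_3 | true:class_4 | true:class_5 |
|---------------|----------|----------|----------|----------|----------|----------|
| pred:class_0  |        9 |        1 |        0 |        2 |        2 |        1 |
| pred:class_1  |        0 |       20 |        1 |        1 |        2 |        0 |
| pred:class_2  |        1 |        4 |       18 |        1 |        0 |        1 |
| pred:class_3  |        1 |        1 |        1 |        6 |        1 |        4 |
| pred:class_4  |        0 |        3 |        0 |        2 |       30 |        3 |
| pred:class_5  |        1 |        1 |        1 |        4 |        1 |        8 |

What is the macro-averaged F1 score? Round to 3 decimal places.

Per-class F1 score (2·TP/(2·TP+FP+FN)):
  class_0: TP=9, FP=1+0+2+2+1=6, FN=0+1+1+0+1=3 → 18/27 = 0.6667
  class_1: TP=20, FP=0+1+1+2+0=4, FN=1+4+1+3+1=10 → 40/54 = 0.7407
  class_2: TP=18, FP=1+4+1+0+1=7, FN=0+1+1+0+1=3 → 36/46 = 0.7826
  class_3: TP=6, FP=1+1+1+1+4=8, FN=2+1+1+2+4=10 → 12/30 = 0.4000
  class_4: TP=30, FP=0+3+0+2+3=8, FN=2+2+0+1+1=6 → 60/74 = 0.8108
  class_5: TP=8, FP=1+1+1+4+1=8, FN=1+0+1+4+3=9 → 16/33 = 0.4848
Macro-F1 score = mean = (0.6667 + 0.7407 + 0.7826 + 0.4000 + 0.8108 + 0.4848) / 6 = 0.648

0.648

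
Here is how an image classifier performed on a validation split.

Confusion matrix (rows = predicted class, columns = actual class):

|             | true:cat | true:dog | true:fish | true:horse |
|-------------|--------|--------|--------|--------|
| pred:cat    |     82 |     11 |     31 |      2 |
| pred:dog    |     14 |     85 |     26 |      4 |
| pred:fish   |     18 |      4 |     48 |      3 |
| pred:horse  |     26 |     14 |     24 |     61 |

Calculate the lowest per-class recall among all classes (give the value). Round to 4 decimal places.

0.3721

Per-class recall (TP/(TP+FN)):
  cat: TP=82, FN=14+18+26=58 → 82/140 = 0.58571
  dog: TP=85, FN=11+4+14=29 → 85/114 = 0.74561
  fish: TP=48, FN=31+26+24=81 → 48/129 = 0.37209
  horse: TP=61, FN=2+4+3=9 → 61/70 = 0.87143
Lowest is class 'fish' with recall = 0.3721.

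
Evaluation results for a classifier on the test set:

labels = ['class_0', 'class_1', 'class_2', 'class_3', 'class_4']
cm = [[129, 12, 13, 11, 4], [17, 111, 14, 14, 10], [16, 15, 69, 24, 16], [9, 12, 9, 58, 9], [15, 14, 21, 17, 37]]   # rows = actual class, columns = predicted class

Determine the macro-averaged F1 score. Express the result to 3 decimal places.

Per-class F1 score (2·TP/(2·TP+FP+FN)):
  class_0: TP=129, FP=17+16+9+15=57, FN=12+13+11+4=40 → 258/355 = 0.7268
  class_1: TP=111, FP=12+15+12+14=53, FN=17+14+14+10=55 → 222/330 = 0.6727
  class_2: TP=69, FP=13+14+9+21=57, FN=16+15+24+16=71 → 138/266 = 0.5188
  class_3: TP=58, FP=11+14+24+17=66, FN=9+12+9+9=39 → 116/221 = 0.5249
  class_4: TP=37, FP=4+10+16+9=39, FN=15+14+21+17=67 → 74/180 = 0.4111
Macro-F1 score = mean = (0.7268 + 0.6727 + 0.5188 + 0.5249 + 0.4111) / 5 = 0.571

0.571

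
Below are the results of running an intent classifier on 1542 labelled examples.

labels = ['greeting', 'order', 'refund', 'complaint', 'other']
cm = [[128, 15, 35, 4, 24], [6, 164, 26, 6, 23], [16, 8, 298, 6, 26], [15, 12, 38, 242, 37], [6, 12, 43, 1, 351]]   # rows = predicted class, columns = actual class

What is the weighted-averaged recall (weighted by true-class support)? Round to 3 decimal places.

Per-class recall (TP/(TP+FN)):
  greeting: TP=128, FN=6+16+15+6=43 → 128/171 = 0.7485
  order: TP=164, FN=15+8+12+12=47 → 164/211 = 0.7773
  refund: TP=298, FN=35+26+38+43=142 → 298/440 = 0.6773
  complaint: TP=242, FN=4+6+6+1=17 → 242/259 = 0.9344
  other: TP=351, FN=24+23+26+37=110 → 351/461 = 0.7614
Weighted-recall = Σ (supportᵢ/N)·recallᵢ with N=1542: (171/1542)·0.7485 + (211/1542)·0.7773 + (440/1542)·0.6773 + (259/1542)·0.9344 + (461/1542)·0.7614 = 0.767

0.767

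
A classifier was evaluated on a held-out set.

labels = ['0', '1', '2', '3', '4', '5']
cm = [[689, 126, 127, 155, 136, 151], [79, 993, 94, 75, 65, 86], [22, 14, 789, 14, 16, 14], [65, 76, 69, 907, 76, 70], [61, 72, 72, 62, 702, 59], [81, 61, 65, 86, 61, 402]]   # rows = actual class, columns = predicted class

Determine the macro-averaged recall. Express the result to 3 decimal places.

0.675

Per-class recall (TP/(TP+FN)):
  0: TP=689, FN=126+127+155+136+151=695 → 689/1384 = 0.4978
  1: TP=993, FN=79+94+75+65+86=399 → 993/1392 = 0.7134
  2: TP=789, FN=22+14+14+16+14=80 → 789/869 = 0.9079
  3: TP=907, FN=65+76+69+76+70=356 → 907/1263 = 0.7181
  4: TP=702, FN=61+72+72+62+59=326 → 702/1028 = 0.6829
  5: TP=402, FN=81+61+65+86+61=354 → 402/756 = 0.5317
Macro-recall = mean = (0.4978 + 0.7134 + 0.9079 + 0.7181 + 0.6829 + 0.5317) / 6 = 0.675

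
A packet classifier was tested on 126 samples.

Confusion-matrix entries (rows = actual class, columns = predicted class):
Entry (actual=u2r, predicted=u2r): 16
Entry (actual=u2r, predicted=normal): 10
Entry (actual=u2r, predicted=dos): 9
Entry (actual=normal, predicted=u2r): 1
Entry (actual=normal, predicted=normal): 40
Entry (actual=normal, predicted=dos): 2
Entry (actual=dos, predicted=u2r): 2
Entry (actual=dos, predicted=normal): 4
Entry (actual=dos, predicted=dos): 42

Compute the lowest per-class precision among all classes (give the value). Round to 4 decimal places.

0.7407

Per-class precision (TP/(TP+FP)):
  u2r: TP=16, FP=1+2=3 → 16/19 = 0.84211
  normal: TP=40, FP=10+4=14 → 40/54 = 0.74074
  dos: TP=42, FP=9+2=11 → 42/53 = 0.79245
Lowest is class 'normal' with precision = 0.7407.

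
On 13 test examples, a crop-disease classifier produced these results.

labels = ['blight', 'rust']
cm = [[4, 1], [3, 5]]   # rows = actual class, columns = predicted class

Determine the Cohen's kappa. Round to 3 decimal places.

0.395

Observed agreement pₒ = trace/N = 9/13 = 0.6923
Expected agreement pₑ = Σ (rowᵢ·colᵢ)/N² = (5·7 + 8·6)/13² = 0.4911
κ = (pₒ − pₑ)/(1 − pₑ) = (0.6923 − 0.4911)/(1 − 0.4911) = 0.395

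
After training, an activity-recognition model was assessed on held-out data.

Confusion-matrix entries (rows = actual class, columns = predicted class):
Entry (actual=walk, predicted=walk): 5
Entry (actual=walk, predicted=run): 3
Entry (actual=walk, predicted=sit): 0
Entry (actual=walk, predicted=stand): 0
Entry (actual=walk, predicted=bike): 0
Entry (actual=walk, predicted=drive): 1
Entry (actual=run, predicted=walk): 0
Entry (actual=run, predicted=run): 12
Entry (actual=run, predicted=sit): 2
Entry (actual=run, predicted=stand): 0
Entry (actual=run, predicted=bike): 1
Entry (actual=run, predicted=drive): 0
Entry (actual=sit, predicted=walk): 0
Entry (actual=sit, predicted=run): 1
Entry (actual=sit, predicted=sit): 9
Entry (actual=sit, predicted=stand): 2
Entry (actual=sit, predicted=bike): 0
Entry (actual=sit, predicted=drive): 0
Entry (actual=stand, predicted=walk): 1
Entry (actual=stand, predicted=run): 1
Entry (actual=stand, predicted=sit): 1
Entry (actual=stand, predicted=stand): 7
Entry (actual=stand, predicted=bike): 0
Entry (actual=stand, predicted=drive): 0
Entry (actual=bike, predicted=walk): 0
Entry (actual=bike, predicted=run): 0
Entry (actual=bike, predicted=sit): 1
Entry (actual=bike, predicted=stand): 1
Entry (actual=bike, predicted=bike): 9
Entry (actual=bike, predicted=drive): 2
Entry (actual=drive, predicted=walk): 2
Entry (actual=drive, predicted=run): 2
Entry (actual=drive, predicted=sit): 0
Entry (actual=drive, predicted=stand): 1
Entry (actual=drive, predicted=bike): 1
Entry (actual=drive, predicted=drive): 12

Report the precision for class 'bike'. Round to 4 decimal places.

One-vs-rest for 'bike': TP = diagonal; FP = other classes predicted 'bike'; FN = 'bike' predicted as other.
precision = TP/(TP+FP).
bike: TP=9, FP=0+1+0+0+1=2 → 9/11 = 0.81818

0.8182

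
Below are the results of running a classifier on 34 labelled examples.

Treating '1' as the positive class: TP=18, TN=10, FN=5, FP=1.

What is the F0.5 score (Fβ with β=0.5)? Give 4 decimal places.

0.9091

Fβ = (1+β²)·TP / ((1+β²)·TP + β²·FN + FP), with β²=1/4
= 1.25·18 / (1.25·18 + 0.25·5 + 1) = 0.9091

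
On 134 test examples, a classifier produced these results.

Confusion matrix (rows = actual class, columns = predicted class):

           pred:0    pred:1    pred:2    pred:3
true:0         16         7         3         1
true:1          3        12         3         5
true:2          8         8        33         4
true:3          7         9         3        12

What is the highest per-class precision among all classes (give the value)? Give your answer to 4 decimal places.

0.7857

Per-class precision (TP/(TP+FP)):
  0: TP=16, FP=3+8+7=18 → 16/34 = 0.47059
  1: TP=12, FP=7+8+9=24 → 12/36 = 0.33333
  2: TP=33, FP=3+3+3=9 → 33/42 = 0.78571
  3: TP=12, FP=1+5+4=10 → 12/22 = 0.54545
Highest is class '2' with precision = 0.7857.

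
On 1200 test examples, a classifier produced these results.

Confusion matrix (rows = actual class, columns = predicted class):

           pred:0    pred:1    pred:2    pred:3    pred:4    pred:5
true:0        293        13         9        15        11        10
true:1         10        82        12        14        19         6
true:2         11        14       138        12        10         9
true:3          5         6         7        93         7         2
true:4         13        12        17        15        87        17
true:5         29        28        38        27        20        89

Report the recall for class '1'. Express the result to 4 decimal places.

0.5734

One-vs-rest for '1': TP = diagonal; FP = other classes predicted '1'; FN = '1' predicted as other.
recall = TP/(TP+FN).
1: TP=82, FN=10+12+14+19+6=61 → 82/143 = 0.57343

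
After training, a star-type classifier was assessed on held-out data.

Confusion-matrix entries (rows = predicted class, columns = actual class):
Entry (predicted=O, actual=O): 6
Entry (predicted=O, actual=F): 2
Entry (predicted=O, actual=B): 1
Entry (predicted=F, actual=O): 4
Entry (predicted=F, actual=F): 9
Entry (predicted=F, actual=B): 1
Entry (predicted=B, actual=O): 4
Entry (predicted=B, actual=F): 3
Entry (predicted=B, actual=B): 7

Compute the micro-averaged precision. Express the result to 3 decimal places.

0.595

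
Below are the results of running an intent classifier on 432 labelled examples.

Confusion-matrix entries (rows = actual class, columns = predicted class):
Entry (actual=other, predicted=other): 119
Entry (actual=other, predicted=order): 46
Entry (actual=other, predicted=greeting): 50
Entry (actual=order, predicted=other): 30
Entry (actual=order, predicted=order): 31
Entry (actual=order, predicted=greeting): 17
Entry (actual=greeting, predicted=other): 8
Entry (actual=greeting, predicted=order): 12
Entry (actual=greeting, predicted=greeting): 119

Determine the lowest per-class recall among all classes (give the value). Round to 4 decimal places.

0.3974

Per-class recall (TP/(TP+FN)):
  other: TP=119, FN=46+50=96 → 119/215 = 0.55349
  order: TP=31, FN=30+17=47 → 31/78 = 0.39744
  greeting: TP=119, FN=8+12=20 → 119/139 = 0.85612
Lowest is class 'order' with recall = 0.3974.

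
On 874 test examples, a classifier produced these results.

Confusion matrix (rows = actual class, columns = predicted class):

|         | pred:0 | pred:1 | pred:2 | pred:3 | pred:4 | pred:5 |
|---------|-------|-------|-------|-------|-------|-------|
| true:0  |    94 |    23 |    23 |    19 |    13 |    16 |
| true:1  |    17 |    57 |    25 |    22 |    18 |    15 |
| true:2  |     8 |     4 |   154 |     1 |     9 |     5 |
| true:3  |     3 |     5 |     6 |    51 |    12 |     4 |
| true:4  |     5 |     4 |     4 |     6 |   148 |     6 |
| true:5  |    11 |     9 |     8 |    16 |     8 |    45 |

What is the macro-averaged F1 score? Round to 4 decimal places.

0.5944

Per-class F1 score (2·TP/(2·TP+FP+FN)):
  0: TP=94, FP=17+8+3+5+11=44, FN=23+23+19+13+16=94 → 188/326 = 0.57669
  1: TP=57, FP=23+4+5+4+9=45, FN=17+25+22+18+15=97 → 114/256 = 0.44531
  2: TP=154, FP=23+25+6+4+8=66, FN=8+4+1+9+5=27 → 308/401 = 0.76808
  3: TP=51, FP=19+22+1+6+16=64, FN=3+5+6+12+4=30 → 102/196 = 0.52041
  4: TP=148, FP=13+18+9+12+8=60, FN=5+4+4+6+6=25 → 296/381 = 0.77690
  5: TP=45, FP=16+15+5+4+6=46, FN=11+9+8+16+8=52 → 90/188 = 0.47872
Macro-F1 score = mean = (0.57669 + 0.44531 + 0.76808 + 0.52041 + 0.77690 + 0.47872) / 6 = 0.5944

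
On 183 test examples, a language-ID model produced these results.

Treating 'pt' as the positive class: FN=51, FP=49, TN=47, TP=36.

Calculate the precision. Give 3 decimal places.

0.424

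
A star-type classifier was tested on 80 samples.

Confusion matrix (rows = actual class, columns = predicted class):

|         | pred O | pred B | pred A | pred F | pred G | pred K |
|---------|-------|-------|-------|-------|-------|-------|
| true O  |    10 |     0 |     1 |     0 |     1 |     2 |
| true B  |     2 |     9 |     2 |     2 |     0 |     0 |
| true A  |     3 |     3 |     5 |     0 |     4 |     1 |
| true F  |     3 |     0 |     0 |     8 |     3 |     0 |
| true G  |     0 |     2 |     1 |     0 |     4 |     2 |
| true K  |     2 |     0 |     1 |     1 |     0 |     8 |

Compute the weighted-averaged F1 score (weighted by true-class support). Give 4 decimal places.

Per-class F1 score (2·TP/(2·TP+FP+FN)):
  O: TP=10, FP=2+3+3+0+2=10, FN=0+1+0+1+2=4 → 20/34 = 0.58824
  B: TP=9, FP=0+3+0+2+0=5, FN=2+2+2+0+0=6 → 18/29 = 0.62069
  A: TP=5, FP=1+2+0+1+1=5, FN=3+3+0+4+1=11 → 10/26 = 0.38462
  F: TP=8, FP=0+2+0+0+1=3, FN=3+0+0+3+0=6 → 16/25 = 0.64000
  G: TP=4, FP=1+0+4+3+0=8, FN=0+2+1+0+2=5 → 8/21 = 0.38095
  K: TP=8, FP=2+0+1+0+2=5, FN=2+0+1+1+0=4 → 16/25 = 0.64000
Weighted-F1 score = Σ (supportᵢ/N)·F1 scoreᵢ with N=80: (14/80)·0.58824 + (15/80)·0.62069 + (16/80)·0.38462 + (14/80)·0.64000 + (9/80)·0.38095 + (12/80)·0.64000 = 0.5471

0.5471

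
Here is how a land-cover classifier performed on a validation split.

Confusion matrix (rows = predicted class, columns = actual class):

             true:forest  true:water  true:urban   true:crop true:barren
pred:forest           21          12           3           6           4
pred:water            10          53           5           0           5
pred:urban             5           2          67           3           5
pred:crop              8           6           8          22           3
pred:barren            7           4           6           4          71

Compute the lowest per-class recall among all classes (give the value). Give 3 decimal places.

Per-class recall (TP/(TP+FN)):
  forest: TP=21, FN=10+5+8+7=30 → 21/51 = 0.4118
  water: TP=53, FN=12+2+6+4=24 → 53/77 = 0.6883
  urban: TP=67, FN=3+5+8+6=22 → 67/89 = 0.7528
  crop: TP=22, FN=6+0+3+4=13 → 22/35 = 0.6286
  barren: TP=71, FN=4+5+5+3=17 → 71/88 = 0.8068
Lowest is class 'forest' with recall = 0.412.

0.412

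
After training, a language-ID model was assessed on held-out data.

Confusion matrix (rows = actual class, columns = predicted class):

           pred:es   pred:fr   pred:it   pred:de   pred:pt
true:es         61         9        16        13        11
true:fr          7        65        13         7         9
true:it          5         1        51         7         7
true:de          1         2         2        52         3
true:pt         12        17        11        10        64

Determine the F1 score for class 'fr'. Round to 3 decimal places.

One-vs-rest for 'fr': TP = diagonal; FP = other classes predicted 'fr'; FN = 'fr' predicted as other.
F1 score = 2·TP/(2·TP+FP+FN).
fr: TP=65, FP=9+1+2+17=29, FN=7+13+7+9=36 → 130/195 = 0.6667

0.667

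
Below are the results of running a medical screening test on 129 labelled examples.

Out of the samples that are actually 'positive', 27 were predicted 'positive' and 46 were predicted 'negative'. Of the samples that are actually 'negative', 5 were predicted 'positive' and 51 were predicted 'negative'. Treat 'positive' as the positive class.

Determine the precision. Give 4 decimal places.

Precision = TP/(TP+FP) = 27/(27+5) = 27/32 = 0.8438

0.8438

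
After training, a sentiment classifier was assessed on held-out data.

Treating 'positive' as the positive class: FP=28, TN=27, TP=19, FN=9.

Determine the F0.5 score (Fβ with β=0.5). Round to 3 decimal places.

0.440

Fβ = (1+β²)·TP / ((1+β²)·TP + β²·FN + FP), with β²=1/4
= 1.25·19 / (1.25·19 + 0.25·9 + 28) = 0.440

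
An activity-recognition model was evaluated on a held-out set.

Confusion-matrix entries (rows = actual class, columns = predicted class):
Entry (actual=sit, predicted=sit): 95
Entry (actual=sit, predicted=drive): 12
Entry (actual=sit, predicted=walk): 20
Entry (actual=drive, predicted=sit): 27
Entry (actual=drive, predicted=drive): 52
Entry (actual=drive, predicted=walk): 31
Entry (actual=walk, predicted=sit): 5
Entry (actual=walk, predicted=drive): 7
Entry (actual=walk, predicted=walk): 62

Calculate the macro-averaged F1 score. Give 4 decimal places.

0.6619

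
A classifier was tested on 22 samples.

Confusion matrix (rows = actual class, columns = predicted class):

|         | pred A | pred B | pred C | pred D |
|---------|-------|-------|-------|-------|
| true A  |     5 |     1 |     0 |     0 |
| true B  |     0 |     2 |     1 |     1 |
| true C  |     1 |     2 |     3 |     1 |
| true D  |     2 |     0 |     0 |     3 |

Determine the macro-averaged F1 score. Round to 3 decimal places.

0.576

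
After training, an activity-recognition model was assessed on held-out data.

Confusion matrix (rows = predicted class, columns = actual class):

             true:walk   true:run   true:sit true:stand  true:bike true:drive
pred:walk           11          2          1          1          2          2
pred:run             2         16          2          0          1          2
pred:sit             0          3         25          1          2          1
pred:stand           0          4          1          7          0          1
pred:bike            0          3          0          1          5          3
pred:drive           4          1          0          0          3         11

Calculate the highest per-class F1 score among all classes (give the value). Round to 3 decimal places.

0.820

Per-class F1 score (2·TP/(2·TP+FP+FN)):
  walk: TP=11, FP=2+1+1+2+2=8, FN=2+0+0+0+4=6 → 22/36 = 0.6111
  run: TP=16, FP=2+2+0+1+2=7, FN=2+3+4+3+1=13 → 32/52 = 0.6154
  sit: TP=25, FP=0+3+1+2+1=7, FN=1+2+1+0+0=4 → 50/61 = 0.8197
  stand: TP=7, FP=0+4+1+0+1=6, FN=1+0+1+1+0=3 → 14/23 = 0.6087
  bike: TP=5, FP=0+3+0+1+3=7, FN=2+1+2+0+3=8 → 10/25 = 0.4000
  drive: TP=11, FP=4+1+0+0+3=8, FN=2+2+1+1+3=9 → 22/39 = 0.5641
Highest is class 'sit' with F1 score = 0.820.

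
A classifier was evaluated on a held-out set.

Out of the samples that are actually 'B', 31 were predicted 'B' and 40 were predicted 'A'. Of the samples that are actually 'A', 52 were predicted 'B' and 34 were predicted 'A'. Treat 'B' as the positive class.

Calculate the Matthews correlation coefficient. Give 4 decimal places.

MCC = (TP·TN − FP·FN) / √((TP+FP)(TP+FN)(TN+FP)(TN+FN))
Numerator = 31·34 − 52·40 = -1026
Denominator = √(83·71·86·74) = √37503052 = 6123.9735
MCC = -1026 / 6123.9735 = -0.1675

-0.1675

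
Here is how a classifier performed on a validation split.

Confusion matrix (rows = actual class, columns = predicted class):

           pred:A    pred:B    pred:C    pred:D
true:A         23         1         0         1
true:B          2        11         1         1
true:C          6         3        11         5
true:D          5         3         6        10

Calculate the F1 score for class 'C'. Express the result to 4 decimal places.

0.5116

One-vs-rest for 'C': TP = diagonal; FP = other classes predicted 'C'; FN = 'C' predicted as other.
F1 score = 2·TP/(2·TP+FP+FN).
C: TP=11, FP=0+1+6=7, FN=6+3+5=14 → 22/43 = 0.51163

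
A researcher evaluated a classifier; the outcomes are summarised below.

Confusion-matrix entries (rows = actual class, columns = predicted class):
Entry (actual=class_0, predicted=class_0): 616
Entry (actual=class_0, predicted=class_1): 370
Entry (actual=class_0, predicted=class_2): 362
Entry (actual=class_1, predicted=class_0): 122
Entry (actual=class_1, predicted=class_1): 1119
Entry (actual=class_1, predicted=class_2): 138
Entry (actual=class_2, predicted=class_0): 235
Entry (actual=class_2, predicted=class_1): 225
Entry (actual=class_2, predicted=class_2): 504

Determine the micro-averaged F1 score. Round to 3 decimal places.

0.607

Micro-averaging pools counts across classes: ΣTP=2239, ΣFP=1452, ΣFN=1452.
Micro-F1 score = 2·TP/(2·TP+FP+FN) on pooled counts = 0.607 (equals overall accuracy in single-label multiclass).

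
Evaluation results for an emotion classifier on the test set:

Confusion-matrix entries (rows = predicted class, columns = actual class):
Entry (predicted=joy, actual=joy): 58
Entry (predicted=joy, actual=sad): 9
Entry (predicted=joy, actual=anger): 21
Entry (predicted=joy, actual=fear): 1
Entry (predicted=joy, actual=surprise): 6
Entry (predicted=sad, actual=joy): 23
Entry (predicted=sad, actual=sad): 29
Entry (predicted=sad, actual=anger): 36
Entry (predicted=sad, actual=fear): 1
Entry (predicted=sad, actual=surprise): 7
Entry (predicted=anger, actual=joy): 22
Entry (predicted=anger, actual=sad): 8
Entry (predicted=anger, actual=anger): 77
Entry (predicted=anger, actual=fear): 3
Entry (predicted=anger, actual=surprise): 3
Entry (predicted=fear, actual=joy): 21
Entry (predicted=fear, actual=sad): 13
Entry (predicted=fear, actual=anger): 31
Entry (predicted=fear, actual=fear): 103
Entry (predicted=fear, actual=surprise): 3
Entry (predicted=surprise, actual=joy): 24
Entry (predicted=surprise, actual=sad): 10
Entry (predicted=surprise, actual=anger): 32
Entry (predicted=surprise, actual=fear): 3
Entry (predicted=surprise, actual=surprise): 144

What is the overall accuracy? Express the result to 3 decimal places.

Accuracy = trace / total = (58+29+77+103+144=411) / 688 = 411/688 = 0.597

0.597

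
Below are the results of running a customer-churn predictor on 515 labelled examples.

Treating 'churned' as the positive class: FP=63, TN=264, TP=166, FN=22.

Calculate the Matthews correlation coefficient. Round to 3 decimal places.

0.669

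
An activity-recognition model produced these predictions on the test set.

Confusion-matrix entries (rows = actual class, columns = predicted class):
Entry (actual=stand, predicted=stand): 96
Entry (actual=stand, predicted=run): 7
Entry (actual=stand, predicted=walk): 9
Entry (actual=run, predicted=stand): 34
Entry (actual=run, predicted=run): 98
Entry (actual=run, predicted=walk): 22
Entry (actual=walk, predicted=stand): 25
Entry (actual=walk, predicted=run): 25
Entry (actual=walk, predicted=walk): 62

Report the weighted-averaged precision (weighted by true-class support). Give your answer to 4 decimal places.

Per-class precision (TP/(TP+FP)):
  stand: TP=96, FP=34+25=59 → 96/155 = 0.61935
  run: TP=98, FP=7+25=32 → 98/130 = 0.75385
  walk: TP=62, FP=9+22=31 → 62/93 = 0.66667
Weighted-precision = Σ (supportᵢ/N)·precisionᵢ with N=378: (112/378)·0.61935 + (154/378)·0.75385 + (112/378)·0.66667 = 0.6882

0.6882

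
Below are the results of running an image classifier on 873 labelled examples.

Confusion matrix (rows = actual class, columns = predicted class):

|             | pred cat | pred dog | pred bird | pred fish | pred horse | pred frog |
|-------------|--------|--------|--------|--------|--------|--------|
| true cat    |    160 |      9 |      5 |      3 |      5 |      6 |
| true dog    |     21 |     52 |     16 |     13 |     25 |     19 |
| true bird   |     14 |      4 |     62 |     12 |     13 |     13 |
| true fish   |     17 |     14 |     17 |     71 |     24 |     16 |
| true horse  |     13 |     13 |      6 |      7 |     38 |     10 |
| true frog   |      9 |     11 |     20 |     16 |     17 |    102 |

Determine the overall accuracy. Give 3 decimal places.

0.556

Accuracy = trace / total = (160+52+62+71+38+102=485) / 873 = 485/873 = 0.556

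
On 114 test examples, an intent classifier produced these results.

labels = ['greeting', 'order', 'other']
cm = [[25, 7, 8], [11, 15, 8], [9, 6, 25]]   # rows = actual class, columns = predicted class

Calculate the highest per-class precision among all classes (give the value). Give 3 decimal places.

0.610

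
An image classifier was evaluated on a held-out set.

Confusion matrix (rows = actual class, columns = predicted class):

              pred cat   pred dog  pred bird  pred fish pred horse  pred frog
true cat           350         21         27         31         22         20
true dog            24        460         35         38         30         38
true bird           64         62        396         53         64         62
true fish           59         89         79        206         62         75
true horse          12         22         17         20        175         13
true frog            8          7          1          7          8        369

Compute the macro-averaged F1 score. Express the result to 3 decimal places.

0.637

Per-class F1 score (2·TP/(2·TP+FP+FN)):
  cat: TP=350, FP=24+64+59+12+8=167, FN=21+27+31+22+20=121 → 700/988 = 0.7085
  dog: TP=460, FP=21+62+89+22+7=201, FN=24+35+38+30+38=165 → 920/1286 = 0.7154
  bird: TP=396, FP=27+35+79+17+1=159, FN=64+62+53+64+62=305 → 792/1256 = 0.6306
  fish: TP=206, FP=31+38+53+20+7=149, FN=59+89+79+62+75=364 → 412/925 = 0.4454
  horse: TP=175, FP=22+30+64+62+8=186, FN=12+22+17+20+13=84 → 350/620 = 0.5645
  frog: TP=369, FP=20+38+62+75+13=208, FN=8+7+1+7+8=31 → 738/977 = 0.7554
Macro-F1 score = mean = (0.7085 + 0.7154 + 0.6306 + 0.4454 + 0.5645 + 0.7554) / 6 = 0.637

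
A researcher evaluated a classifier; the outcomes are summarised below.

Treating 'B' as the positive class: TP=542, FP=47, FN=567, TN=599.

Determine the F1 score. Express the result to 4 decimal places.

0.6384

Precision = TP/(TP+FP) = 542/589 = 0.9202
Recall = TP/(TP+FN) = 542/1109 = 0.4887
F1 = 2·TP/(2·TP+FP+FN) = 1084/1698 = 0.6384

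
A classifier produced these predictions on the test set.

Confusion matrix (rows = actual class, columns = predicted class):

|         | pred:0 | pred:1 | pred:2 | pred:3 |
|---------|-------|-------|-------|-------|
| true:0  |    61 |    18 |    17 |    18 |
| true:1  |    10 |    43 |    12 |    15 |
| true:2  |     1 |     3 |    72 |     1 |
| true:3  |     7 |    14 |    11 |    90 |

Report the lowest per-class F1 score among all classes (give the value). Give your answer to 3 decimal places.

0.544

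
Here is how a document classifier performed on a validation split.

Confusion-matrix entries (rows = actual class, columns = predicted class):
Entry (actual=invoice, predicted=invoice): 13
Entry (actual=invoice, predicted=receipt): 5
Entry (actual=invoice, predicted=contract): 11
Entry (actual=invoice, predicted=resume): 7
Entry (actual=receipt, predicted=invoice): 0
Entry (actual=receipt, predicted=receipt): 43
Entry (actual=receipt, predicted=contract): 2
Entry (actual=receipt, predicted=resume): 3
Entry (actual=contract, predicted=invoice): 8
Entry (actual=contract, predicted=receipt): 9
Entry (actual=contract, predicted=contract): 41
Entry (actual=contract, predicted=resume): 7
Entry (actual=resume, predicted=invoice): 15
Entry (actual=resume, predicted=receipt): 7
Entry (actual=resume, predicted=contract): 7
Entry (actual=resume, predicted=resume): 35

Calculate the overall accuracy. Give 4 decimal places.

Accuracy = trace / total = (13+43+41+35=132) / 213 = 132/213 = 0.6197

0.6197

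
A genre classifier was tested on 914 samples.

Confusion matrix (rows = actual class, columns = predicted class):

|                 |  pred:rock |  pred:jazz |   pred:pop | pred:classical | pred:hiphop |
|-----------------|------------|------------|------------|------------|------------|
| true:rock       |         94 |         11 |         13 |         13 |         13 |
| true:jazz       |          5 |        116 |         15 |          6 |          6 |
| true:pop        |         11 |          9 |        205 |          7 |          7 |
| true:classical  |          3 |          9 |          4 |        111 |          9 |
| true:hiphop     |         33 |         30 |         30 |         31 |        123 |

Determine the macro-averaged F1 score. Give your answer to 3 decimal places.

0.703

Per-class F1 score (2·TP/(2·TP+FP+FN)):
  rock: TP=94, FP=5+11+3+33=52, FN=11+13+13+13=50 → 188/290 = 0.6483
  jazz: TP=116, FP=11+9+9+30=59, FN=5+15+6+6=32 → 232/323 = 0.7183
  pop: TP=205, FP=13+15+4+30=62, FN=11+9+7+7=34 → 410/506 = 0.8103
  classical: TP=111, FP=13+6+7+31=57, FN=3+9+4+9=25 → 222/304 = 0.7303
  hiphop: TP=123, FP=13+6+7+9=35, FN=33+30+30+31=124 → 246/405 = 0.6074
Macro-F1 score = mean = (0.6483 + 0.7183 + 0.8103 + 0.7303 + 0.6074) / 5 = 0.703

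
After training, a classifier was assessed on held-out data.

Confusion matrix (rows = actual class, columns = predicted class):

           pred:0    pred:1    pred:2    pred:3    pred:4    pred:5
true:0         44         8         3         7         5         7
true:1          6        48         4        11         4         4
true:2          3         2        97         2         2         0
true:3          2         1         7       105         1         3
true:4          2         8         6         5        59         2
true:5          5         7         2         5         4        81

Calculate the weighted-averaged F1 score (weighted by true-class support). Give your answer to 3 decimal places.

Per-class F1 score (2·TP/(2·TP+FP+FN)):
  0: TP=44, FP=6+3+2+2+5=18, FN=8+3+7+5+7=30 → 88/136 = 0.6471
  1: TP=48, FP=8+2+1+8+7=26, FN=6+4+11+4+4=29 → 96/151 = 0.6358
  2: TP=97, FP=3+4+7+6+2=22, FN=3+2+2+2+0=9 → 194/225 = 0.8622
  3: TP=105, FP=7+11+2+5+5=30, FN=2+1+7+1+3=14 → 210/254 = 0.8268
  4: TP=59, FP=5+4+2+1+4=16, FN=2+8+6+5+2=23 → 118/157 = 0.7516
  5: TP=81, FP=7+4+0+3+2=16, FN=5+7+2+5+4=23 → 162/201 = 0.8060
Weighted-F1 score = Σ (supportᵢ/N)·F1 scoreᵢ with N=562: (74/562)·0.6471 + (77/562)·0.6358 + (106/562)·0.8622 + (119/562)·0.8268 + (82/562)·0.7516 + (104/562)·0.8060 = 0.769

0.769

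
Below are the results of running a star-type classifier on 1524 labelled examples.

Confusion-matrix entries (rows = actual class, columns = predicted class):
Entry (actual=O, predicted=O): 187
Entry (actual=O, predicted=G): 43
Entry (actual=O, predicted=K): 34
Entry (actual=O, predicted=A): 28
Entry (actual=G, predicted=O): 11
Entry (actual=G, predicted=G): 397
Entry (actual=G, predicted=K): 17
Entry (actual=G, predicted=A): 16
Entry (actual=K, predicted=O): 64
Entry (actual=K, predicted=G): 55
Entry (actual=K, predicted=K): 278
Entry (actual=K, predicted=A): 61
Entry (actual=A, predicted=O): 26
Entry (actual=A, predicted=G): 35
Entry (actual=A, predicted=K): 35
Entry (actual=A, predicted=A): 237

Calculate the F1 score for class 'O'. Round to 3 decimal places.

0.645

Take TP from the diagonal, FP from the rest of the 'O' prediction marginal, FN from the rest of the 'O' actual marginal.
F1 score = 2·TP/(2·TP+FP+FN).
O: TP=187, FP=11+64+26=101, FN=43+34+28=105 → 374/580 = 0.6448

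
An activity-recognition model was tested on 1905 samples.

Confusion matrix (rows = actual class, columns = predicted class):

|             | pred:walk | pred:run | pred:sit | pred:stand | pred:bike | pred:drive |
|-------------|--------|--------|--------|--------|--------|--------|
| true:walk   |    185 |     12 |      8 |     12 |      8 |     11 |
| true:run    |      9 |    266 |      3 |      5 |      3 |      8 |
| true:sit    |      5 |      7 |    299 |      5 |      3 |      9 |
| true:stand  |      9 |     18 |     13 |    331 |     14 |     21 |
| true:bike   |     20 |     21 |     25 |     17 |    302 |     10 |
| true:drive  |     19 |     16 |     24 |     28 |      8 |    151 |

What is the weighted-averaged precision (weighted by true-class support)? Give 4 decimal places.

0.8073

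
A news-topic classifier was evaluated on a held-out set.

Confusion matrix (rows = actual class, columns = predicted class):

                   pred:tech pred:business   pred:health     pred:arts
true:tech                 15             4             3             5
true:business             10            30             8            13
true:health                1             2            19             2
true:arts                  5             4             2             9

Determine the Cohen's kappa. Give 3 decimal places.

0.392

Observed agreement pₒ = trace/N = 73/132 = 0.5530
Expected agreement pₑ = Σ (rowᵢ·colᵢ)/N² = (27·31 + 61·40 + 24·32 + 20·29)/132² = 0.2654
κ = (pₒ − pₑ)/(1 − pₑ) = (0.5530 − 0.2654)/(1 − 0.2654) = 0.392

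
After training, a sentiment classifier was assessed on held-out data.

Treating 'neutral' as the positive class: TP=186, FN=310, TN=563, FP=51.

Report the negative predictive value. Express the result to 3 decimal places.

0.645

NPV = TN/(TN+FN) = 563/(563+310) = 0.645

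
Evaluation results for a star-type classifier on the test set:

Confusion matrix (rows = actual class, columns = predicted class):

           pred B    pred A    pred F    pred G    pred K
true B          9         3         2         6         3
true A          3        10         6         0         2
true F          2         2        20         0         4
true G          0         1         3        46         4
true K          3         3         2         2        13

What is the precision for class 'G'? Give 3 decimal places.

0.852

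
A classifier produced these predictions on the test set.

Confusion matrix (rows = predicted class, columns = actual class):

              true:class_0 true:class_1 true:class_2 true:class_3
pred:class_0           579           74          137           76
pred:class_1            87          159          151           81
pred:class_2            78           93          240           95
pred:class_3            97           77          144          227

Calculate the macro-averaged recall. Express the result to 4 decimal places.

Per-class recall (TP/(TP+FN)):
  class_0: TP=579, FN=87+78+97=262 → 579/841 = 0.68847
  class_1: TP=159, FN=74+93+77=244 → 159/403 = 0.39454
  class_2: TP=240, FN=137+151+144=432 → 240/672 = 0.35714
  class_3: TP=227, FN=76+81+95=252 → 227/479 = 0.47390
Macro-recall = mean = (0.68847 + 0.39454 + 0.35714 + 0.47390) / 4 = 0.4785

0.4785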